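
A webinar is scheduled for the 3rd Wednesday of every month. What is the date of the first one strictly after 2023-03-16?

2023-04-19

March 2023 starts on a Wednesday; its first Wednesday is the 1st, so the 3rd Wednesday is the 15th — 2023-03-15.
That is not after 2023-03-16, so look at April 2023.
April 2023 starts on a Saturday; its first Wednesday is the 5th, so the 3rd Wednesday is the 19th — 2023-04-19.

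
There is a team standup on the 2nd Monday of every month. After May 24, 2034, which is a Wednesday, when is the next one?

June 12, 2034

May 2034 starts on a Monday; its first Monday is the 1st, so the 2nd Monday is the 8th — May 8, 2034.
That is not after May 24, 2034, so look at June 2034.
June 2034 starts on a Thursday; its first Monday is the 5th, so the 2nd Monday is the 12th — June 12, 2034.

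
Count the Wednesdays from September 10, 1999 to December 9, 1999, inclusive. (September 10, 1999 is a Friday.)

13

September 10, 1999 is a Friday; the first Wednesday on or after it is September 15, 1999 (5 days later).
From September 15, 1999 to December 9, 1999: 15 + 31 + 30 + 9 = 85 days (rest of September, October, November, December).
85 ÷ 7 = 12 full weeks with remainder 1, so 12 more Wednesdays after the first → 13.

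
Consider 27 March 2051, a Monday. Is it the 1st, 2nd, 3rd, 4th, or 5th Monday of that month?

Day 27 falls in week ⌈27/7⌉ of the month.
Days 1–7 hold the 1st Monday, 8–14 the 2nd, 15–21 the 3rd, 22–28 the 4th, 29–31 the 5th.
27 is in the range for the 4th.

4th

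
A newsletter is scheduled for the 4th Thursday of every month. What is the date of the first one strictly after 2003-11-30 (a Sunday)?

November 2003 starts on a Saturday; its first Thursday is the 6th, so the 4th Thursday is the 27th — 2003-11-27.
That is not after 2003-11-30, so look at December 2003.
December 2003 starts on a Monday; its first Thursday is the 4th, so the 4th Thursday is the 25th — 2003-12-25.

2003-12-25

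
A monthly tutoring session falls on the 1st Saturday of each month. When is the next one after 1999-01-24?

January 1999 starts on a Friday, so its 1st Saturday is 1999-01-02 (1 day in).
That is not after 1999-01-24, so look at February 1999.
February 1999 starts on a Monday, so its 1st Saturday is 1999-02-06 (5 days in).

1999-02-06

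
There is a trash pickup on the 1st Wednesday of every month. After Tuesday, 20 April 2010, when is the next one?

April 2010 starts on a Thursday, so its 1st Wednesday is 7 April 2010 (6 days in).
That is not after 20 April 2010, so look at May 2010.
May 2010 starts on a Saturday, so its 1st Wednesday is 5 May 2010 (4 days in).

5 May 2010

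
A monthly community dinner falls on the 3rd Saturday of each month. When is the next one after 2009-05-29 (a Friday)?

May 2009 starts on a Friday; its first Saturday is the 2nd, so the 3rd Saturday is the 16th — 2009-05-16.
That is not after 2009-05-29, so look at June 2009.
June 2009 starts on a Monday; its first Saturday is the 6th, so the 3rd Saturday is the 20th — 2009-06-20.

2009-06-20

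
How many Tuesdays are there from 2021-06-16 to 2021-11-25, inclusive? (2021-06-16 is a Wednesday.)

2021-06-16 is a Wednesday; the first Tuesday on or after it is 2021-06-22 (6 days later).
From 2021-06-22 to 2021-11-25: 8 + 31 + 31 + 30 + 31 + 25 = 156 days (rest of June, July, August, September, October, November).
156 ÷ 7 = 22 full weeks with remainder 2, so 22 more Tuesdays after the first → 23.

23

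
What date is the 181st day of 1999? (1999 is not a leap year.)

Jan has 31 days (181 − 31 = 150 remain).
Feb has 28 days (150 − 28 = 122 remain).
Mar has 31 days (122 − 31 = 91 remain).
Apr has 30 days (91 − 30 = 61 remain).
May has 31 days (61 − 31 = 30 remain).
30 into Jun → Jun 30.

Jun 30, 1999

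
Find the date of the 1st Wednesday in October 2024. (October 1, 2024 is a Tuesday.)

2 October 2024

October 2024 begins on a Tuesday, so the first Wednesday is October 2 (1 day later).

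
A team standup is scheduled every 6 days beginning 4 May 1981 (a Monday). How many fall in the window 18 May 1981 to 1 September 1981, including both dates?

18

Occurrences land 6·i days after 4 May 1981 for i = 0, 1, 2, …
18 May 1981 is 14 days after the start; 14 ÷ 6 = 2 remainder 2; since the remainder is 2, round up to i = 3. First occurrence in the window: #4 on 22 May 1981 (3×6 = 18 days in).
1 September 1981 is 120 days after the start; 120 ÷ 6 = 20 remainder 0. Last occurrence in the window: #21 on 1 September 1981.
Occurrences #4 through #21: 18 in total.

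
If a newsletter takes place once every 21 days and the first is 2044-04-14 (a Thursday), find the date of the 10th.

2044-10-20

The 10th occurrence is 9 intervals after the first: 9 × 21 = 189 days after 2044-04-14.
April has 30 days — 16 days to the end of April leaves 173.
May has 31 days (142 left).
June has 30 days (112 left).
July has 31 days (81 left).
August has 31 days (50 left).
September has 30 days (20 left).
20 days into October → 2044-10-20.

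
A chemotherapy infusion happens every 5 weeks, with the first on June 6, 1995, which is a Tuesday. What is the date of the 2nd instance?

The 2nd occurrence is 1 interval after the first: 1 × 35 = 35 days after June 6, 1995.
June has 30 days — 24 days to the end of June leaves 11.
11 days into July → July 11, 1995.

July 11, 1995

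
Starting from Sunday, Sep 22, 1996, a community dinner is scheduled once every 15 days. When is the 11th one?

The 11th occurrence is 10 intervals after the first: 10 × 15 = 150 days after Sep 22, 1996.
Sep has 30 days — 8 days to the end of Sep leaves 142.
Oct has 31 days (111 left).
Nov has 30 days (81 left).
Dec has 31 days (50 left).
Jan has 31 days (19 left).
19 days into Feb → Feb 19, 1997.

Feb 19, 1997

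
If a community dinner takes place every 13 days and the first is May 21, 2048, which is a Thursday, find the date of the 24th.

The 24th occurrence is 23 intervals after the first: 23 × 13 = 299 days after May 21, 2048.
May has 31 days — 10 days to the end of May leaves 289.
June has 30 days (259 left).
July has 31 days (228 left).
August has 31 days (197 left).
September has 30 days (167 left).
October has 31 days (136 left).
November has 30 days (106 left).
December has 31 days (75 left).
January has 31 days (44 left).
February has 28 days (16 left).
16 days into March → March 16, 2049.

March 16, 2049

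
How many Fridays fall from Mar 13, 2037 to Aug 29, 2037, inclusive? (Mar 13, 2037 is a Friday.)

Mar 13, 2037 is a Friday; the first Friday on or after it is Mar 13, 2037.
From Mar 13, 2037 to Aug 29, 2037: 18 + 30 + 31 + 30 + 31 + 29 = 169 days (rest of Mar, Apr, May, Jun, Jul, Aug).
169 ÷ 7 = 24 full weeks with remainder 1, so 24 more Fridays after the first → 25.

25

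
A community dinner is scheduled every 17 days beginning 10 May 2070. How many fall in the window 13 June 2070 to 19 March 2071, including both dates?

Occurrences land 17·i days after 10 May 2070 for i = 0, 1, 2, …
13 June 2070 is 34 days after the start; 34 ÷ 17 = 2 remainder 0. First occurrence in the window: #3 on 13 June 2070 (2×17 = 34 days in).
19 March 2071 is 313 days after the start; 313 ÷ 17 = 18 remainder 7. Last occurrence in the window: #19 on 12 March 2071.
Occurrences #3 through #19: 17 in total.

17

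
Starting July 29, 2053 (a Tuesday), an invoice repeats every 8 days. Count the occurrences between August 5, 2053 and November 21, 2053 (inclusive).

14

Occurrences land 8·i days after July 29, 2053 for i = 0, 1, 2, …
August 5, 2053 is 7 days after the start; 7 ÷ 8 = 0 remainder 7; since the remainder is 7, round up to i = 1. First occurrence in the window: #2 on August 6, 2053 (1×8 = 8 days in).
November 21, 2053 is 115 days after the start; 115 ÷ 8 = 14 remainder 3. Last occurrence in the window: #15 on November 18, 2053.
Occurrences #2 through #15: 14 in total.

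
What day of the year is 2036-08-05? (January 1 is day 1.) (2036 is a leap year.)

Days in months before August: 31 + 29 + 31 + 30 + 31 + 30 + 31 = 213.
Plus 5 days into August → day 218.

218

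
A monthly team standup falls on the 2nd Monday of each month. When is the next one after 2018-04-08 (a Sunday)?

April 2018 starts on a Sunday; its first Monday is the 2nd, so the 2nd Monday is the 9th — 2018-04-09.
2018-04-09 is after 2018-04-08, so that is the next one.

2018-04-09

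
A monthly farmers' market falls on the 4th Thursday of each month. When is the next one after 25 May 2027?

May 2027 starts on a Saturday; its first Thursday is the 6th, so the 4th Thursday is the 27th — 27 May 2027.
27 May 2027 is after 25 May 2027, so that is the next one.

27 May 2027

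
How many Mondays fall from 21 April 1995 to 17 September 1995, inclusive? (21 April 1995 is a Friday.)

21 April 1995 is a Friday; the first Monday on or after it is 24 April 1995 (3 days later).
From 24 April 1995 to 17 September 1995: 6 + 31 + 30 + 31 + 31 + 17 = 146 days (rest of April, May, June, July, August, September).
146 ÷ 7 = 20 full weeks with remainder 6, so 20 more Mondays after the first → 21.

21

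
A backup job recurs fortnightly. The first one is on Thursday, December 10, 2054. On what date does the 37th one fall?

The 37th occurrence is 36 intervals after the first: 36 × 14 = 504 days after December 10, 2054.
December has 31 days — 21 days to the end of December leaves 483.
2055 has 365 days (118 left).
January has 31 days (87 left).
February has 29 days (58 left).
March has 31 days (27 left).
27 days into April → April 27, 2056.

April 27, 2056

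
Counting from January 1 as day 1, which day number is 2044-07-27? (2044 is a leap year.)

209

Days in months before July: 31 + 29 + 31 + 30 + 31 + 30 = 182.
Plus 27 days into July → day 209.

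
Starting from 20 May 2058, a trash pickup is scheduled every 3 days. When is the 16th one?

The 16th occurrence is 15 intervals after the first: 15 × 3 = 45 days after 20 May 2058.
May has 31 days — 11 days to the end of May leaves 34.
June has 30 days (4 left).
4 days into July → 4 July 2058.

4 July 2058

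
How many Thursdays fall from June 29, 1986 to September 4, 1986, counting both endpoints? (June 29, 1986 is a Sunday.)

10

June 29, 1986 is a Sunday; the first Thursday on or after it is July 3, 1986 (4 days later).
From July 3, 1986 to September 4, 1986: 28 + 31 + 4 = 63 days (rest of July, August, September).
63 ÷ 7 = 9 full weeks with remainder 0, so 9 more Thursdays after the first → 10.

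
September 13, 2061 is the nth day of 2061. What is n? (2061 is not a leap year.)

Days in months before September: 31 + 28 + 31 + 30 + 31 + 30 + 31 + 31 = 243.
Plus 13 days into September → day 256.

256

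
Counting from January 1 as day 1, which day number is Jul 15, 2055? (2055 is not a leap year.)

Days in months before Jul: 31 + 28 + 31 + 30 + 31 + 30 = 181.
Plus 15 days into Jul → day 196.

196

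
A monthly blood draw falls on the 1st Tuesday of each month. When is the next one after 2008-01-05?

2008-02-05

January 2008 starts on a Tuesday, so its 1st Tuesday is 2008-01-01.
That is not after 2008-01-05, so look at February 2008.
February 2008 starts on a Friday, so its 1st Tuesday is 2008-02-05 (4 days in).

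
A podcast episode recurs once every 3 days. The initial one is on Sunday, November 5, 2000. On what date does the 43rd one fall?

March 11, 2001

The 43rd occurrence is 42 intervals after the first: 42 × 3 = 126 days after November 5, 2000.
November has 30 days — 25 days to the end of November leaves 101.
December has 31 days (70 left).
January has 31 days (39 left).
February has 28 days (11 left).
11 days into March → March 11, 2001.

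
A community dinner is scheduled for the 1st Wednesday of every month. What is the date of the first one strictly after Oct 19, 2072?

Nov 2, 2072

Oct 2072 starts on a Saturday, so its 1st Wednesday is Oct 5, 2072 (4 days in).
That is not after Oct 19, 2072, so look at Nov 2072.
Nov 2072 starts on a Tuesday, so its 1st Wednesday is Nov 2, 2072 (1 day in).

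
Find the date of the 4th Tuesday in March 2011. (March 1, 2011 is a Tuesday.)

March 2011 begins on a Tuesday, so the first Tuesday is March 1.
The 4th Tuesday is 3 weeks later: 1 + 21 = 22.

2011-03-22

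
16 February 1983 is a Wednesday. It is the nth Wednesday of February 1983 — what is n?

3rd

Day 16 falls in week ⌈16/7⌉ of the month.
Days 1–7 hold the 1st Wednesday, 8–14 the 2nd, 15–21 the 3rd, 22–28 the 4th, 29–31 the 5th.
16 is in the range for the 3rd.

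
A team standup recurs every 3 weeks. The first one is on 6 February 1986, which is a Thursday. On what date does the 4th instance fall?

10 April 1986

The 4th occurrence is 3 intervals after the first: 3 × 21 = 63 days after 6 February 1986.
February has 28 days — 22 days to the end of February leaves 41.
March has 31 days (10 left).
10 days into April → 10 April 1986.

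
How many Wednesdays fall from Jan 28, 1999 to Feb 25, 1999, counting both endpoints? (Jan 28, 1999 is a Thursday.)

4

Jan 28, 1999 is a Thursday; the first Wednesday on or after it is Feb 3, 1999 (6 days later).
From Feb 3, 1999 to Feb 25, 1999 is 25 − 3 = 22 days.
22 ÷ 7 = 3 full weeks with remainder 1, so 3 more Wednesdays after the first → 4.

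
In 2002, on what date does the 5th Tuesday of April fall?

The first Tuesday of April 2002 is April 2.
The 5th Tuesday is 4 weeks later: 2 + 28 = 30.

2002-04-30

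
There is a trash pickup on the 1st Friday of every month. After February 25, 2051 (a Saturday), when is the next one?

February 2051 starts on a Wednesday, so its 1st Friday is February 3, 2051 (2 days in).
That is not after February 25, 2051, so look at March 2051.
March 2051 starts on a Wednesday, so its 1st Friday is March 3, 2051 (2 days in).

March 3, 2051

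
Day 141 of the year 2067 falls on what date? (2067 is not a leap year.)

January has 31 days (141 − 31 = 110 remain).
February has 28 days (110 − 28 = 82 remain).
March has 31 days (82 − 31 = 51 remain).
April has 30 days (51 − 30 = 21 remain).
21 into May → May 21.

21 May 2067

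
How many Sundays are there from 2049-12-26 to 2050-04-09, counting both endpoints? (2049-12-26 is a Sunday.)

15

2049-12-26 is a Sunday; the first Sunday on or after it is 2049-12-26.
From 2049-12-26 to 2050-04-09: 5 + 31 + 28 + 31 + 9 = 104 days (rest of December, January, February, March, April).
104 ÷ 7 = 14 full weeks with remainder 6, so 14 more Sundays after the first → 15.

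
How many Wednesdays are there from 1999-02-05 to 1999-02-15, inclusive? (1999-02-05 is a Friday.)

1

1999-02-05 is a Friday; the first Wednesday on or after it is 1999-02-10 (5 days later).
From 1999-02-10 to 1999-02-15 is 15 − 10 = 5 days.
5 ÷ 7 = 0 full weeks with remainder 5, so 0 more Wednesdays after the first → 1.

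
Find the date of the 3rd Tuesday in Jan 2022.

Jan 18, 2022

Jan 2022 begins on a Saturday, so the first Tuesday is Jan 4 (3 days later).
The 3rd Tuesday is 2 weeks later: 4 + 14 = 18.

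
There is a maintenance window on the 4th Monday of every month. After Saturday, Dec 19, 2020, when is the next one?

Dec 2020 starts on a Tuesday; its first Monday is the 7th, so the 4th Monday is the 28th — Dec 28, 2020.
Dec 28, 2020 is after Dec 19, 2020, so that is the next one.

Dec 28, 2020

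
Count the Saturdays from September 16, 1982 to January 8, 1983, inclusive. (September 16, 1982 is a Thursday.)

17

September 16, 1982 is a Thursday; the first Saturday on or after it is September 18, 1982 (2 days later).
From September 18, 1982 to January 8, 1983: 12 + 31 + 30 + 31 + 8 = 112 days (rest of September, October, November, December, January).
112 ÷ 7 = 16 full weeks with remainder 0, so 16 more Saturdays after the first → 17.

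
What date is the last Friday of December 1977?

The first Friday of December 1977 is December 2.
December 1977 has 31 days. Adding weeks: 2, 9, 16, 23, 30 — the last one ≤ 31 is the 30th.

1977-12-30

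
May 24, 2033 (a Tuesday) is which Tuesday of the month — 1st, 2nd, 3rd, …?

4th

Day 24 falls in week ⌈24/7⌉ of the month.
Days 1–7 hold the 1st Tuesday, 8–14 the 2nd, 15–21 the 3rd, 22–28 the 4th, 29–31 the 5th.
24 is in the range for the 4th.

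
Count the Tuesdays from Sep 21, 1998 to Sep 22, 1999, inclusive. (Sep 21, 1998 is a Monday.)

53

Sep 21, 1998 is a Monday; the first Tuesday on or after it is Sep 22, 1998 (1 day later).
From Sep 22, 1998 to Sep 22, 1999: 100 + 265 = 365 days (rest of 1998, to Sep 22, 1999 in 1999).
365 ÷ 7 = 52 full weeks with remainder 1, so 52 more Tuesdays after the first → 53.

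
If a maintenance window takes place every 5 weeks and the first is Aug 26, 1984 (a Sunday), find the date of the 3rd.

The 3rd occurrence is 2 intervals after the first: 2 × 35 = 70 days after Aug 26, 1984.
Aug has 31 days — 5 days to the end of Aug leaves 65.
Sep has 30 days (35 left).
Oct has 31 days (4 left).
4 days into Nov → Nov 4, 1984.

Nov 4, 1984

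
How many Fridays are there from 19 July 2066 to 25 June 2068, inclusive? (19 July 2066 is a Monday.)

19 July 2066 is a Monday; the first Friday on or after it is 23 July 2066 (4 days later).
From 23 July 2066 to 25 June 2068: 161 + 365 + 177 = 703 days (rest of 2066, 2067, to 25 June 2068 in 2068).
703 ÷ 7 = 100 full weeks with remainder 3, so 100 more Fridays after the first → 101.

101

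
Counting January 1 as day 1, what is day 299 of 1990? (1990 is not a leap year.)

Jan has 31 days (299 − 31 = 268 remain).
Feb has 28 days (268 − 28 = 240 remain).
Mar has 31 days (240 − 31 = 209 remain).
Apr has 30 days (209 − 30 = 179 remain).
May has 31 days (179 − 31 = 148 remain).
Jun has 30 days (148 − 30 = 118 remain).
Jul has 31 days (118 − 31 = 87 remain).
Aug has 31 days (87 − 31 = 56 remain).
Sep has 30 days (56 − 30 = 26 remain).
26 into Oct → Oct 26.

Oct 26, 1990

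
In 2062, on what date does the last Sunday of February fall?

26 February 2062

The first Sunday of February 2062 is February 5.
February 2062 has 28 days. Adding weeks: 5, 12, 19, 26 — the last one ≤ 28 is the 26th.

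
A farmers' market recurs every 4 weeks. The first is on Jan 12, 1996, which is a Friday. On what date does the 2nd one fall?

The 2nd occurrence is 1 interval after the first: 1 × 28 = 28 days after Jan 12, 1996.
Jan has 31 days — 19 days to the end of Jan leaves 9.
9 days into Feb → Feb 9, 1996.

Feb 9, 1996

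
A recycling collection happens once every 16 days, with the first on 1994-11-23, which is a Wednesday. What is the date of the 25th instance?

The 25th occurrence is 24 intervals after the first: 24 × 16 = 384 days after 1994-11-23.
November has 30 days — 7 days to the end of November leaves 377.
December has 31 days (346 left).
January has 31 days (315 left).
February has 28 days (287 left).
March has 31 days (256 left).
April has 30 days (226 left).
May has 31 days (195 left).
June has 30 days (165 left).
July has 31 days (134 left).
August has 31 days (103 left).
September has 30 days (73 left).
October has 31 days (42 left).
November has 30 days (12 left).
12 days into December → 1995-12-12.

1995-12-12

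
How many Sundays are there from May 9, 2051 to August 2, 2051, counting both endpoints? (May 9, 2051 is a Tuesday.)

May 9, 2051 is a Tuesday; the first Sunday on or after it is May 14, 2051 (5 days later).
From May 14, 2051 to August 2, 2051: 17 + 30 + 31 + 2 = 80 days (rest of May, June, July, August).
80 ÷ 7 = 11 full weeks with remainder 3, so 11 more Sundays after the first → 12.

12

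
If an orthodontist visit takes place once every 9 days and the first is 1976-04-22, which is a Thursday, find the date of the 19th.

The 19th occurrence is 18 intervals after the first: 18 × 9 = 162 days after 1976-04-22.
April has 30 days — 8 days to the end of April leaves 154.
May has 31 days (123 left).
June has 30 days (93 left).
July has 31 days (62 left).
August has 31 days (31 left).
September has 30 days (1 left).
1 day into October → 1976-10-01.

1976-10-01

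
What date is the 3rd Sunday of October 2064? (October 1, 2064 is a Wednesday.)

October 2064 begins on a Wednesday, so the first Sunday is October 5 (4 days later).
The 3rd Sunday is 2 weeks later: 5 + 14 = 19.

19 October 2064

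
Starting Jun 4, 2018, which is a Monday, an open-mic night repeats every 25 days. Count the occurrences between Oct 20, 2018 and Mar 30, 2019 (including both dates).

6

Occurrences land 25·i days after Jun 4, 2018 for i = 0, 1, 2, …
Oct 20, 2018 is 138 days after the start; 138 ÷ 25 = 5 remainder 13; since the remainder is 13, round up to i = 6. First occurrence in the window: #7 on Nov 1, 2018 (6×25 = 150 days in).
Mar 30, 2019 is 299 days after the start; 299 ÷ 25 = 11 remainder 24. Last occurrence in the window: #12 on Mar 6, 2019.
Occurrences #7 through #12: 6 in total.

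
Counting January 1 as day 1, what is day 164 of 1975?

Jun 13, 1975

Jan has 31 days (164 − 31 = 133 remain).
Feb has 28 days (133 − 28 = 105 remain).
Mar has 31 days (105 − 31 = 74 remain).
Apr has 30 days (74 − 30 = 44 remain).
May has 31 days (44 − 31 = 13 remain).
13 into Jun → Jun 13.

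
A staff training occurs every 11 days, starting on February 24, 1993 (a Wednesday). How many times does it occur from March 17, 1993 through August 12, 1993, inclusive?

Occurrences land 11·i days after February 24, 1993 for i = 0, 1, 2, …
March 17, 1993 is 21 days after the start; 21 ÷ 11 = 1 remainder 10; since the remainder is 10, round up to i = 2. First occurrence in the window: #3 on March 18, 1993 (2×11 = 22 days in).
August 12, 1993 is 169 days after the start; 169 ÷ 11 = 15 remainder 4. Last occurrence in the window: #16 on August 8, 1993.
Occurrences #3 through #16: 14 in total.

14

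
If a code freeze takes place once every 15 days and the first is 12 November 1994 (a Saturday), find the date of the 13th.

11 May 1995

The 13th occurrence is 12 intervals after the first: 12 × 15 = 180 days after 12 November 1994.
November has 30 days — 18 days to the end of November leaves 162.
December has 31 days (131 left).
January has 31 days (100 left).
February has 28 days (72 left).
March has 31 days (41 left).
April has 30 days (11 left).
11 days into May → 11 May 1995.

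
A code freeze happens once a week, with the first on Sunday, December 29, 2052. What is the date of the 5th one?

January 26, 2053

The 5th occurrence is 4 intervals after the first: 4 × 7 = 28 days after December 29, 2052.
December has 31 days — 2 days to the end of December leaves 26.
26 days into January → January 26, 2053.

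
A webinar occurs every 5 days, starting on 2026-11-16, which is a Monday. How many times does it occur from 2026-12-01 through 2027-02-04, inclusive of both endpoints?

Occurrences land 5·i days after 2026-11-16 for i = 0, 1, 2, …
2026-12-01 is 15 days after the start; 15 ÷ 5 = 3 remainder 0. First occurrence in the window: #4 on 2026-12-01 (3×5 = 15 days in).
2027-02-04 is 80 days after the start; 80 ÷ 5 = 16 remainder 0. Last occurrence in the window: #17 on 2027-02-04.
Occurrences #4 through #17: 14 in total.

14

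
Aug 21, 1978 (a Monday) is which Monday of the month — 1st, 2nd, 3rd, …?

Day 21 falls in week ⌈21/7⌉ of the month.
Days 1–7 hold the 1st Monday, 8–14 the 2nd, 15–21 the 3rd, 22–28 the 4th, 29–31 the 5th.
21 is in the range for the 3rd.

3rd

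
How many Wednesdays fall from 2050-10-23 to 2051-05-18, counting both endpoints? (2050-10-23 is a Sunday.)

2050-10-23 is a Sunday; the first Wednesday on or after it is 2050-10-26 (3 days later).
From 2050-10-26 to 2051-05-18: 5 + 30 + 31 + 31 + 28 + 31 + 30 + 18 = 204 days (rest of October, November, December, January, February, March, April, May).
204 ÷ 7 = 29 full weeks with remainder 1, so 29 more Wednesdays after the first → 30.

30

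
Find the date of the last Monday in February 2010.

The first Monday of February 2010 is February 1.
February 2010 has 28 days. Adding weeks: 1, 8, 15, 22 — the last one ≤ 28 is the 22nd.

2010-02-22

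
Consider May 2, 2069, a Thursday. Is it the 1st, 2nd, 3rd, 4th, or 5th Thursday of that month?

Day 2 falls in week ⌈2/7⌉ of the month.
Days 1–7 hold the 1st Thursday, 8–14 the 2nd, 15–21 the 3rd, 22–28 the 4th, 29–31 the 5th.
2 is in the range for the 1st.

1st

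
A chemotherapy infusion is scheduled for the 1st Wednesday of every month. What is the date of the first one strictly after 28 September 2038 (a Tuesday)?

6 October 2038

September 2038 starts on a Wednesday, so its 1st Wednesday is 1 September 2038.
That is not after 28 September 2038, so look at October 2038.
October 2038 starts on a Friday, so its 1st Wednesday is 6 October 2038 (5 days in).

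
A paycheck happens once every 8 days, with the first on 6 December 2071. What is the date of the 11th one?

24 February 2072

The 11th occurrence is 10 intervals after the first: 10 × 8 = 80 days after 6 December 2071.
December has 31 days — 25 days to the end of December leaves 55.
January has 31 days (24 left).
24 days into February → 24 February 2072.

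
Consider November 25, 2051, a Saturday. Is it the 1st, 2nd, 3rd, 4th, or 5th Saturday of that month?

4th

Day 25 falls in week ⌈25/7⌉ of the month.
Days 1–7 hold the 1st Saturday, 8–14 the 2nd, 15–21 the 3rd, 22–28 the 4th, 29–31 the 5th.
25 is in the range for the 4th.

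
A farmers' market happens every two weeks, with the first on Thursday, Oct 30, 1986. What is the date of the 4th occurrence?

The 4th occurrence is 3 intervals after the first: 3 × 14 = 42 days after Oct 30, 1986.
Oct has 31 days — 1 day to the end of Oct leaves 41.
Nov has 30 days (11 left).
11 days into Dec → Dec 11, 1986.

Dec 11, 1986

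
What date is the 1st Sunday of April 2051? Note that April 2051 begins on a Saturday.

April 2051 begins on a Saturday, so the first Sunday is April 2 (1 day later).

2051-04-02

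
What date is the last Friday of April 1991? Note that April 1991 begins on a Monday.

April 26, 1991

April 1991 begins on a Monday, so the first Friday is April 5 (4 days later).
April 1991 has 30 days. Adding weeks: 5, 12, 19, 26 — the last one ≤ 30 is the 26th.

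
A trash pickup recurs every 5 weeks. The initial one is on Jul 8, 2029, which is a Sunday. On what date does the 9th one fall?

The 9th occurrence is 8 intervals after the first: 8 × 35 = 280 days after Jul 8, 2029.
Jul has 31 days — 23 days to the end of Jul leaves 257.
Aug has 31 days (226 left).
Sep has 30 days (196 left).
Oct has 31 days (165 left).
Nov has 30 days (135 left).
Dec has 31 days (104 left).
Jan has 31 days (73 left).
Feb has 28 days (45 left).
Mar has 31 days (14 left).
14 days into Apr → Apr 14, 2030.

Apr 14, 2030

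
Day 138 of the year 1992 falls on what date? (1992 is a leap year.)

May 17, 1992

January has 31 days (138 − 31 = 107 remain).
February has 29 days (107 − 29 = 78 remain).
March has 31 days (78 − 31 = 47 remain).
April has 30 days (47 − 30 = 17 remain).
17 into May → May 17.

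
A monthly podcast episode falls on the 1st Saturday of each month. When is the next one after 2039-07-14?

2039-08-06

July 2039 starts on a Friday, so its 1st Saturday is 2039-07-02 (1 day in).
That is not after 2039-07-14, so look at August 2039.
August 2039 starts on a Monday, so its 1st Saturday is 2039-08-06 (5 days in).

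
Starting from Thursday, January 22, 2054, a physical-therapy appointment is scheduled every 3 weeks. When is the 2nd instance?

The 2nd occurrence is 1 interval after the first: 1 × 21 = 21 days after January 22, 2054.
January has 31 days — 9 days to the end of January leaves 12.
12 days into February → February 12, 2054.

February 12, 2054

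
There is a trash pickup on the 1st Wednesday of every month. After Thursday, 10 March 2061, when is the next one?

6 April 2061

March 2061 starts on a Tuesday, so its 1st Wednesday is 2 March 2061 (1 day in).
That is not after 10 March 2061, so look at April 2061.
April 2061 starts on a Friday, so its 1st Wednesday is 6 April 2061 (5 days in).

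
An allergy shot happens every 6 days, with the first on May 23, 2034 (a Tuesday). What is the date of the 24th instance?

Oct 8, 2034

The 24th occurrence is 23 intervals after the first: 23 × 6 = 138 days after May 23, 2034.
May has 31 days — 8 days to the end of May leaves 130.
Jun has 30 days (100 left).
Jul has 31 days (69 left).
Aug has 31 days (38 left).
Sep has 30 days (8 left).
8 days into Oct → Oct 8, 2034.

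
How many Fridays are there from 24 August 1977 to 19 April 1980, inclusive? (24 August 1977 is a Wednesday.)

24 August 1977 is a Wednesday; the first Friday on or after it is 26 August 1977 (2 days later).
From 26 August 1977 to 19 April 1980: 127 + 365 + 365 + 110 = 967 days (rest of 1977, 1978, 1979, to 19 April 1980 in 1980).
967 ÷ 7 = 138 full weeks with remainder 1, so 138 more Fridays after the first → 139.

139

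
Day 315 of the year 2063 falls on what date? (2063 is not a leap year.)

November 11, 2063

January has 31 days (315 − 31 = 284 remain).
February has 28 days (284 − 28 = 256 remain).
March has 31 days (256 − 31 = 225 remain).
April has 30 days (225 − 30 = 195 remain).
May has 31 days (195 − 31 = 164 remain).
June has 30 days (164 − 30 = 134 remain).
July has 31 days (134 − 31 = 103 remain).
August has 31 days (103 − 31 = 72 remain).
September has 30 days (72 − 30 = 42 remain).
October has 31 days (42 − 31 = 11 remain).
11 into November → November 11.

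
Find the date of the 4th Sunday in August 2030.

August 2030 begins on a Thursday, so the first Sunday is August 4 (3 days later).
The 4th Sunday is 3 weeks later: 4 + 21 = 25.

25 August 2030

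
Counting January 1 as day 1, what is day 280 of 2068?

Jan has 31 days (280 − 31 = 249 remain).
Feb has 29 days (249 − 29 = 220 remain).
Mar has 31 days (220 − 31 = 189 remain).
Apr has 30 days (189 − 30 = 159 remain).
May has 31 days (159 − 31 = 128 remain).
Jun has 30 days (128 − 30 = 98 remain).
Jul has 31 days (98 − 31 = 67 remain).
Aug has 31 days (67 − 31 = 36 remain).
Sep has 30 days (36 − 30 = 6 remain).
6 into Oct → Oct 6.

Oct 6, 2068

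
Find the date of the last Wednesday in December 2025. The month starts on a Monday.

2025-12-31

December 2025 begins on a Monday, so the first Wednesday is December 3 (2 days later).
December 2025 has 31 days. Adding weeks: 3, 10, 17, 24, 31 — the last one ≤ 31 is the 31st.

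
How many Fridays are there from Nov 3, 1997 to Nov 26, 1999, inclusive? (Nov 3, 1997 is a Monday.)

Nov 3, 1997 is a Monday; the first Friday on or after it is Nov 7, 1997 (4 days later).
From Nov 7, 1997 to Nov 26, 1999: 54 + 365 + 330 = 749 days (rest of 1997, 1998, to Nov 26, 1999 in 1999).
749 ÷ 7 = 107 full weeks with remainder 0, so 107 more Fridays after the first → 108.

108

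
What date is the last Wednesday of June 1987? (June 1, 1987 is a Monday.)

24 June 1987

June 1987 begins on a Monday, so the first Wednesday is June 3 (2 days later).
June 1987 has 30 days. Adding weeks: 3, 10, 17, 24 — the last one ≤ 30 is the 24th.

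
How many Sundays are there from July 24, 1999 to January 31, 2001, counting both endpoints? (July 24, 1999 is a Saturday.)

July 24, 1999 is a Saturday; the first Sunday on or after it is July 25, 1999 (1 day later).
From July 25, 1999 to January 31, 2001: 159 + 366 + 31 = 556 days (rest of 1999, 2000, to January 31, 2001 in 2001).
556 ÷ 7 = 79 full weeks with remainder 3, so 79 more Sundays after the first → 80.

80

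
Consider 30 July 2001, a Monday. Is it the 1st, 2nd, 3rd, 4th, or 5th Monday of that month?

Day 30 falls in week ⌈30/7⌉ of the month.
Days 1–7 hold the 1st Monday, 8–14 the 2nd, 15–21 the 3rd, 22–28 the 4th, 29–31 the 5th.
30 is in the range for the 5th.

5th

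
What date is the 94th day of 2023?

April 4, 2023

January has 31 days (94 − 31 = 63 remain).
February has 28 days (63 − 28 = 35 remain).
March has 31 days (35 − 31 = 4 remain).
4 into April → April 4.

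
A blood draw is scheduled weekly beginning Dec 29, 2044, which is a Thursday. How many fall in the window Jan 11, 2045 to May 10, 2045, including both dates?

Occurrences land 7·i days after Dec 29, 2044 for i = 0, 1, 2, …
Jan 11, 2045 is 13 days after the start; 13 ÷ 7 = 1 remainder 6; since the remainder is 6, round up to i = 2. First occurrence in the window: #3 on Jan 12, 2045 (2×7 = 14 days in).
May 10, 2045 is 132 days after the start; 132 ÷ 7 = 18 remainder 6. Last occurrence in the window: #19 on May 4, 2045.
Occurrences #3 through #19: 17 in total.

17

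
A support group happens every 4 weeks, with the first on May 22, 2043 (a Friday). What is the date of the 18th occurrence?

The 18th occurrence is 17 intervals after the first: 17 × 28 = 476 days after May 22, 2043.
May has 31 days — 9 days to the end of May leaves 467.
From end of May to end of 2043 is 214 days (253 left).
January has 31 days (222 left).
February has 29 days (193 left).
March has 31 days (162 left).
April has 30 days (132 left).
May has 31 days (101 left).
June has 30 days (71 left).
July has 31 days (40 left).
August has 31 days (9 left).
9 days into September → September 9, 2044.

September 9, 2044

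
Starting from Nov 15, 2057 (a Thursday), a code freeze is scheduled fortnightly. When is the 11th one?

The 11th occurrence is 10 intervals after the first: 10 × 14 = 140 days after Nov 15, 2057.
Nov has 30 days — 15 days to the end of Nov leaves 125.
Dec has 31 days (94 left).
Jan has 31 days (63 left).
Feb has 28 days (35 left).
Mar has 31 days (4 left).
4 days into Apr → Apr 4, 2058.

Apr 4, 2058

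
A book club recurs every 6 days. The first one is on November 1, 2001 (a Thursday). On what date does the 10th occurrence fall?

December 25, 2001

The 10th occurrence is 9 intervals after the first: 9 × 6 = 54 days after November 1, 2001.
November has 30 days — 29 days to the end of November leaves 25.
25 days into December → December 25, 2001.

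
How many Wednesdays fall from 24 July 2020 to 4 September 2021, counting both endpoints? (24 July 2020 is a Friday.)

24 July 2020 is a Friday; the first Wednesday on or after it is 29 July 2020 (5 days later).
From 29 July 2020 to 4 September 2021: 155 + 247 = 402 days (rest of 2020, to 4 September 2021 in 2021).
402 ÷ 7 = 57 full weeks with remainder 3, so 57 more Wednesdays after the first → 58.

58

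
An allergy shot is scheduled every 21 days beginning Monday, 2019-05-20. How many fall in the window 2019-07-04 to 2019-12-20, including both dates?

8

Occurrences land 21·i days after 2019-05-20 for i = 0, 1, 2, …
2019-07-04 is 45 days after the start; 45 ÷ 21 = 2 remainder 3; since the remainder is 3, round up to i = 3. First occurrence in the window: #4 on 2019-07-22 (3×21 = 63 days in).
2019-12-20 is 214 days after the start; 214 ÷ 21 = 10 remainder 4. Last occurrence in the window: #11 on 2019-12-16.
Occurrences #4 through #11: 8 in total.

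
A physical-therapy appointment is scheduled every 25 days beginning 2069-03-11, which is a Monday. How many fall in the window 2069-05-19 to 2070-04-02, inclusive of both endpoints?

Occurrences land 25·i days after 2069-03-11 for i = 0, 1, 2, …
2069-05-19 is 69 days after the start; 69 ÷ 25 = 2 remainder 19; since the remainder is 19, round up to i = 3. First occurrence in the window: #4 on 2069-05-25 (3×25 = 75 days in).
2070-04-02 is 387 days after the start; 387 ÷ 25 = 15 remainder 12. Last occurrence in the window: #16 on 2070-03-21.
Occurrences #4 through #16: 13 in total.

13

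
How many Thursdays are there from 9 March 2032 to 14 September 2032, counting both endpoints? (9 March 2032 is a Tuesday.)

9 March 2032 is a Tuesday; the first Thursday on or after it is 11 March 2032 (2 days later).
From 11 March 2032 to 14 September 2032: 20 + 30 + 31 + 30 + 31 + 31 + 14 = 187 days (rest of March, April, May, June, July, August, September).
187 ÷ 7 = 26 full weeks with remainder 5, so 26 more Thursdays after the first → 27.

27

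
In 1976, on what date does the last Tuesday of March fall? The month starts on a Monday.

1976-03-30

March 1976 begins on a Monday, so the first Tuesday is March 2 (1 day later).
March 1976 has 31 days. Adding weeks: 2, 9, 16, 23, 30 — the last one ≤ 31 is the 30th.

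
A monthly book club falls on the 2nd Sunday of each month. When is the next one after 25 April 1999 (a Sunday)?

April 1999 starts on a Thursday; its first Sunday is the 4th, so the 2nd Sunday is the 11th — 11 April 1999.
That is not after 25 April 1999, so look at May 1999.
May 1999 starts on a Saturday; its first Sunday is the 2nd, so the 2nd Sunday is the 9th — 9 May 1999.

9 May 1999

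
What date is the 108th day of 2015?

January has 31 days (108 − 31 = 77 remain).
February has 28 days (77 − 28 = 49 remain).
March has 31 days (49 − 31 = 18 remain).
18 into April → April 18.

April 18, 2015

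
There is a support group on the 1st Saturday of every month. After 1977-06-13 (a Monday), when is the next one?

1977-07-02

June 1977 starts on a Wednesday, so its 1st Saturday is 1977-06-04 (3 days in).
That is not after 1977-06-13, so look at July 1977.
July 1977 starts on a Friday, so its 1st Saturday is 1977-07-02 (1 day in).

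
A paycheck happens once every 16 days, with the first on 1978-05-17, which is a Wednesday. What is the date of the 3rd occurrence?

The 3rd occurrence is 2 intervals after the first: 2 × 16 = 32 days after 1978-05-17.
May has 31 days — 14 days to the end of May leaves 18.
18 days into June → 1978-06-18.

1978-06-18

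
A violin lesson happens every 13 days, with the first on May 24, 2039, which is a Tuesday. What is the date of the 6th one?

Jul 28, 2039

The 6th occurrence is 5 intervals after the first: 5 × 13 = 65 days after May 24, 2039.
May has 31 days — 7 days to the end of May leaves 58.
Jun has 30 days (28 left).
28 days into Jul → Jul 28, 2039.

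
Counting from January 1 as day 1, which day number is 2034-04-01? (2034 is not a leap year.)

Days in months before April: 31 + 28 + 31 = 90.
Plus 1 day into April → day 91.

91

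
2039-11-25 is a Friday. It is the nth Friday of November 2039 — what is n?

4th

Day 25 falls in week ⌈25/7⌉ of the month.
Days 1–7 hold the 1st Friday, 8–14 the 2nd, 15–21 the 3rd, 22–28 the 4th, 29–31 the 5th.
25 is in the range for the 4th.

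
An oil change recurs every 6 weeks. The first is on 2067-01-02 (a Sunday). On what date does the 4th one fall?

2067-05-08

The 4th occurrence is 3 intervals after the first: 3 × 42 = 126 days after 2067-01-02.
January has 31 days — 29 days to the end of January leaves 97.
February has 28 days (69 left).
March has 31 days (38 left).
April has 30 days (8 left).
8 days into May → 2067-05-08.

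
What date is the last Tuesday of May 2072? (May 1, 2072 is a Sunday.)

May 2072 begins on a Sunday, so the first Tuesday is May 3 (2 days later).
May 2072 has 31 days. Adding weeks: 3, 10, 17, 24, 31 — the last one ≤ 31 is the 31st.

31 May 2072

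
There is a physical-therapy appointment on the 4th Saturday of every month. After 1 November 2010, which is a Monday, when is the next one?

27 November 2010

November 2010 starts on a Monday; its first Saturday is the 6th, so the 4th Saturday is the 27th — 27 November 2010.
27 November 2010 is after 1 November 2010, so that is the next one.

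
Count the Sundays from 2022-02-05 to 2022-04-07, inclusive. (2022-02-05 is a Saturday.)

2022-02-05 is a Saturday; the first Sunday on or after it is 2022-02-06 (1 day later).
From 2022-02-06 to 2022-04-07: 22 + 31 + 7 = 60 days (rest of February, March, April).
60 ÷ 7 = 8 full weeks with remainder 4, so 8 more Sundays after the first → 9.

9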